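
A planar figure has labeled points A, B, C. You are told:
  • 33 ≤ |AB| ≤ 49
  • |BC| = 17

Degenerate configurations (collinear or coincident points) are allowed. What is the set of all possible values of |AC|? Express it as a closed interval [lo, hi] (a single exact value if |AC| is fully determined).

|AC| ∈ [16, 66]  (≈ [16.0000, 66.0000])

|AB| ∈ [33, 49]
|BC| ∈ {17}
|AC| ∈ [16, 66]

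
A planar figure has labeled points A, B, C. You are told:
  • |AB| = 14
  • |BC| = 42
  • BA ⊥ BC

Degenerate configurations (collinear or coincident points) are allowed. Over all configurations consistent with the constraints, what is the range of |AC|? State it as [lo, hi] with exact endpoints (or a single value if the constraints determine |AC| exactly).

|AB| ∈ {14}
|BC| ∈ {42}
|AC| ∈ {14·√(10)}

|AC| = 14·√(10)  (≈ 44.2719)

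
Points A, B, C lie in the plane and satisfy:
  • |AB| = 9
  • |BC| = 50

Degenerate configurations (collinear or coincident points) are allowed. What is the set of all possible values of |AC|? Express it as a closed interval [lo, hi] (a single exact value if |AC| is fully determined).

|AC| ∈ [41, 59]  (≈ [41.0000, 59.0000])

|AB| ∈ {9}
|BC| ∈ {50}
|AC| ∈ [41, 59]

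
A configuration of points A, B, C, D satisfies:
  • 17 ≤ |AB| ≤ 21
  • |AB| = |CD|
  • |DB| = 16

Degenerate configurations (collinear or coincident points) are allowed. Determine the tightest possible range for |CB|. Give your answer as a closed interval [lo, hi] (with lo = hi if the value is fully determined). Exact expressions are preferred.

|CB| ∈ [1, 37]  (≈ [1.0000, 37.0000])

|AB| ∈ [17, 21]
|BD| ∈ {16}
|CD| ∈ [17, 21]
|AD| ∈ [1, 37]
|BC| ∈ [1, 37]
|AC| ∈ [0, 58]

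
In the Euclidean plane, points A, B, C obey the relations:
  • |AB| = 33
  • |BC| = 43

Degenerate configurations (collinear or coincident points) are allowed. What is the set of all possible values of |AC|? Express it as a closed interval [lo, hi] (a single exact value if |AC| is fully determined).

|AC| ∈ [10, 76]  (≈ [10.0000, 76.0000])

|AB| ∈ {33}
|BC| ∈ {43}
|AC| ∈ [10, 76]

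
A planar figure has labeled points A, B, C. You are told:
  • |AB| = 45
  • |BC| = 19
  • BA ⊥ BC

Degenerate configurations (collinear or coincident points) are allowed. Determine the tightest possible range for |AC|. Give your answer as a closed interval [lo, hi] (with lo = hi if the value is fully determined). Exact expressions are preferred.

|AB| ∈ {45}
|BC| ∈ {19}
|AC| ∈ {√(2386)}

|AC| = √(2386)  (≈ 48.8467)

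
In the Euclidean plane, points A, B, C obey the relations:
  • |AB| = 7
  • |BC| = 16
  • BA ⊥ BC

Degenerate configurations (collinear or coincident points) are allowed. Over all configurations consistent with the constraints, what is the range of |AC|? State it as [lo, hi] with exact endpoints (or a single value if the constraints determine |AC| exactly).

|AB| ∈ {7}
|BC| ∈ {16}
|AC| ∈ {√(305)}

|AC| = √(305)  (≈ 17.4642)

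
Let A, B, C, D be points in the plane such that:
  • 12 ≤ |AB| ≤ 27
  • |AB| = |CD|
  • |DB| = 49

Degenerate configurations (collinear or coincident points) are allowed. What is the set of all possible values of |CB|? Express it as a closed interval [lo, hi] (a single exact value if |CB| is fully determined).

|AB| ∈ [12, 27]
|BD| ∈ {49}
|CD| ∈ [12, 27]
|AD| ∈ [22, 76]
|BC| ∈ [22, 76]
|AC| ∈ [0, 103]

|CB| ∈ [22, 76]  (≈ [22.0000, 76.0000])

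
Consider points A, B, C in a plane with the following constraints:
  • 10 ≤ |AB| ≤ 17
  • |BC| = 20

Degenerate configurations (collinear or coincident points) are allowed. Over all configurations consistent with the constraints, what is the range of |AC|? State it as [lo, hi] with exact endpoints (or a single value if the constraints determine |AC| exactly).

|AC| ∈ [3, 37]  (≈ [3.0000, 37.0000])

|AB| ∈ [10, 17]
|BC| ∈ {20}
|AC| ∈ [3, 37]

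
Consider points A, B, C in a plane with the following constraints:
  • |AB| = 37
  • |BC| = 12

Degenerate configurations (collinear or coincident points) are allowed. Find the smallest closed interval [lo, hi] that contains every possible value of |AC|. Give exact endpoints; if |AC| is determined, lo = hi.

|AB| ∈ {37}
|BC| ∈ {12}
|AC| ∈ [25, 49]

|AC| ∈ [25, 49]  (≈ [25.0000, 49.0000])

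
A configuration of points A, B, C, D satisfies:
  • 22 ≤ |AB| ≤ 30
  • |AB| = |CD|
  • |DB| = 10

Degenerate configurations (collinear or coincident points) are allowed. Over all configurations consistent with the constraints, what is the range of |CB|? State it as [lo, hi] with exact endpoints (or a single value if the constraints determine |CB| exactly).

|CB| ∈ [12, 40]  (≈ [12.0000, 40.0000])

|AB| ∈ [22, 30]
|BD| ∈ {10}
|CD| ∈ [22, 30]
|AD| ∈ [12, 40]
|BC| ∈ [12, 40]
|AC| ∈ [0, 70]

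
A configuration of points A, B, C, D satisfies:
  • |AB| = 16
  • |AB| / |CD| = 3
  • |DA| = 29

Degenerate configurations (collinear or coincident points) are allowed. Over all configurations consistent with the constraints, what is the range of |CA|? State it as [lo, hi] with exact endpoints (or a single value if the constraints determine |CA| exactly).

|CA| ∈ [71/3, 103/3]  (≈ [23.6667, 34.3333])

|AB| ∈ {16}
|AD| ∈ {29}
|CD| ∈ {16/3}
|BD| ∈ [13, 45]
|AC| ∈ [71/3, 103/3]
|BC| ∈ [23/3, 151/3]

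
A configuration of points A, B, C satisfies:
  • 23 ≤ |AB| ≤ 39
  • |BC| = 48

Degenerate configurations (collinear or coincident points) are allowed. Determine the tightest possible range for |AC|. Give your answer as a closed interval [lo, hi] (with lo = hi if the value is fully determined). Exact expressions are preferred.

|AB| ∈ [23, 39]
|BC| ∈ {48}
|AC| ∈ [9, 87]

|AC| ∈ [9, 87]  (≈ [9.0000, 87.0000])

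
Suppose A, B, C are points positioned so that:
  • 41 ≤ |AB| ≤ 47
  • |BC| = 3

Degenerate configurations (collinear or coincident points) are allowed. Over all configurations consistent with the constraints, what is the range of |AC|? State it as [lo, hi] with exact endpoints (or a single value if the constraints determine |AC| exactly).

|AC| ∈ [38, 50]  (≈ [38.0000, 50.0000])

|AB| ∈ [41, 47]
|BC| ∈ {3}
|AC| ∈ [38, 50]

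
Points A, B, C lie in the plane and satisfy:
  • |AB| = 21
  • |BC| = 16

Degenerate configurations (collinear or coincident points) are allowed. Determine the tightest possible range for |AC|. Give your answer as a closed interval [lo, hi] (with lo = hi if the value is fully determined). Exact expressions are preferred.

|AC| ∈ [5, 37]  (≈ [5.0000, 37.0000])

|AB| ∈ {21}
|BC| ∈ {16}
|AC| ∈ [5, 37]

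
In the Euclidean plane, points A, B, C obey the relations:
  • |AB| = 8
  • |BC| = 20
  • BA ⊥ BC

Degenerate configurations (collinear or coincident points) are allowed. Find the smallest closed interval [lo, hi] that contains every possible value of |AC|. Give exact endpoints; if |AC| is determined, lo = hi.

|AB| ∈ {8}
|BC| ∈ {20}
|AC| ∈ {4·√(29)}

|AC| = 4·√(29)  (≈ 21.5407)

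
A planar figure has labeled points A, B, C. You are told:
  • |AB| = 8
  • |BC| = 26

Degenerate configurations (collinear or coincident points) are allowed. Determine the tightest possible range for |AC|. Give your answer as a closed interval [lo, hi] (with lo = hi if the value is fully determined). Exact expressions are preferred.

|AB| ∈ {8}
|BC| ∈ {26}
|AC| ∈ [18, 34]

|AC| ∈ [18, 34]  (≈ [18.0000, 34.0000])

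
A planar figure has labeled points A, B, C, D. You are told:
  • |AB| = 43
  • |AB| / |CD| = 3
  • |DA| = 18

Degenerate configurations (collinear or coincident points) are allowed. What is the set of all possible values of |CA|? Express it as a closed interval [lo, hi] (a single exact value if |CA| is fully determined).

|CA| ∈ [11/3, 97/3]  (≈ [3.6667, 32.3333])

|AB| ∈ {43}
|AD| ∈ {18}
|CD| ∈ {43/3}
|BD| ∈ [25, 61]
|AC| ∈ [11/3, 97/3]
|BC| ∈ [32/3, 226/3]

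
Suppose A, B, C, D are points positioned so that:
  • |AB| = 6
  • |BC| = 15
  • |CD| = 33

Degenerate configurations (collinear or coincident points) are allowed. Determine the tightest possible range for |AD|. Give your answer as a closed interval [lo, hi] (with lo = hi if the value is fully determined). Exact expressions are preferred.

|AD| ∈ [12, 54]  (≈ [12.0000, 54.0000])

|AB| ∈ {6}
|BC| ∈ {15}
|CD| ∈ {33}
|AC| ∈ [9, 21]
|BD| ∈ [18, 48]
|AD| ∈ [12, 54]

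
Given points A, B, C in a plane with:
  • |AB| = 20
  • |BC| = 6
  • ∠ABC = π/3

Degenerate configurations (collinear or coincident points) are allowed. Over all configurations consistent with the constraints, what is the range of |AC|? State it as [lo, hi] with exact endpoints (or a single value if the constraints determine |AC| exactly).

|AB| ∈ {20}
|BC| ∈ {6}
|AC| ∈ {2·√(79)}

|AC| = 2·√(79)  (≈ 17.7764)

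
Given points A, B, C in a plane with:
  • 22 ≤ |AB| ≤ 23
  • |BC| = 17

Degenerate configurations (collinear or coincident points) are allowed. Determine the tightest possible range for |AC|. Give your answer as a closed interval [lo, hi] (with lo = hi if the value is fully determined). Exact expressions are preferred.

|AB| ∈ [22, 23]
|BC| ∈ {17}
|AC| ∈ [5, 40]

|AC| ∈ [5, 40]  (≈ [5.0000, 40.0000])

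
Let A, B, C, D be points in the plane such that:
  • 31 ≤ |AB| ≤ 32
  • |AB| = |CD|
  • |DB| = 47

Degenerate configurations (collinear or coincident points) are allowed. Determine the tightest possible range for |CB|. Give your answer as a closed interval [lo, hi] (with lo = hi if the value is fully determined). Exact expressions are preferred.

|AB| ∈ [31, 32]
|BD| ∈ {47}
|CD| ∈ [31, 32]
|AD| ∈ [15, 79]
|BC| ∈ [15, 79]
|AC| ∈ [0, 111]

|CB| ∈ [15, 79]  (≈ [15.0000, 79.0000])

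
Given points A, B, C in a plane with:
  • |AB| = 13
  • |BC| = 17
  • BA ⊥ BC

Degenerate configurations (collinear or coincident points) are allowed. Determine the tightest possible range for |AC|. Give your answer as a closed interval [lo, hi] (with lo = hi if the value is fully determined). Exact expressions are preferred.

|AB| ∈ {13}
|BC| ∈ {17}
|AC| ∈ {√(458)}

|AC| = √(458)  (≈ 21.4009)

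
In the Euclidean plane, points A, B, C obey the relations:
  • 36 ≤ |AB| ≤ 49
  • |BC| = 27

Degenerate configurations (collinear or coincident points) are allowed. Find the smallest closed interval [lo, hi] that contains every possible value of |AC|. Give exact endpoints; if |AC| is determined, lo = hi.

|AC| ∈ [9, 76]  (≈ [9.0000, 76.0000])

|AB| ∈ [36, 49]
|BC| ∈ {27}
|AC| ∈ [9, 76]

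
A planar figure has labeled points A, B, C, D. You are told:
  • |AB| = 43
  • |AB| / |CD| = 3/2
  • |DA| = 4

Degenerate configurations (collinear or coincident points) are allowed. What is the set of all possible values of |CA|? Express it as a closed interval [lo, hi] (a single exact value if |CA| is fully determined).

|AB| ∈ {43}
|AD| ∈ {4}
|CD| ∈ {86/3}
|BD| ∈ [39, 47]
|AC| ∈ [74/3, 98/3]
|BC| ∈ [31/3, 227/3]

|CA| ∈ [74/3, 98/3]  (≈ [24.6667, 32.6667])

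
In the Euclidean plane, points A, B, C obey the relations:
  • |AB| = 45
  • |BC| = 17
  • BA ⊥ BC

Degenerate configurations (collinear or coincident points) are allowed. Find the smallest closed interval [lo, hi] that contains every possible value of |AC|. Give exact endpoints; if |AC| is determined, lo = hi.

|AB| ∈ {45}
|BC| ∈ {17}
|AC| ∈ {√(2314)}

|AC| = √(2314)  (≈ 48.1041)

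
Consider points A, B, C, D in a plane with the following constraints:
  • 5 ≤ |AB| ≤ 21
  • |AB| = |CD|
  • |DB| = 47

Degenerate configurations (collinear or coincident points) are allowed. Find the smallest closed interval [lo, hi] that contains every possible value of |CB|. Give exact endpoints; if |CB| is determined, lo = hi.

|AB| ∈ [5, 21]
|BD| ∈ {47}
|CD| ∈ [5, 21]
|AD| ∈ [26, 68]
|BC| ∈ [26, 68]
|AC| ∈ [5, 89]

|CB| ∈ [26, 68]  (≈ [26.0000, 68.0000])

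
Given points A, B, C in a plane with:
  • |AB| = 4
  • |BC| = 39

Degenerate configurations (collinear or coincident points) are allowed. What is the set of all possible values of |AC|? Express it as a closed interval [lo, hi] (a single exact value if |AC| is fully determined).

|AB| ∈ {4}
|BC| ∈ {39}
|AC| ∈ [35, 43]

|AC| ∈ [35, 43]  (≈ [35.0000, 43.0000])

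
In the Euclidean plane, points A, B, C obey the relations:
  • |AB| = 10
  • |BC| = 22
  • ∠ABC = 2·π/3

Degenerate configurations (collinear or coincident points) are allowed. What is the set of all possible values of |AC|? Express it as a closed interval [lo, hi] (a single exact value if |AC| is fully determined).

|AB| ∈ {10}
|BC| ∈ {22}
|AC| ∈ {2·√(201)}

|AC| = 2·√(201)  (≈ 28.3549)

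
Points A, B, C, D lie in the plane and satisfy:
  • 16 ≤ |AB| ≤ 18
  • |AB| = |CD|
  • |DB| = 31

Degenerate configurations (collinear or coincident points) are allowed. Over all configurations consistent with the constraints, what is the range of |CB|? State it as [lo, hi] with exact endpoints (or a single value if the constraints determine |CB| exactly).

|AB| ∈ [16, 18]
|BD| ∈ {31}
|CD| ∈ [16, 18]
|AD| ∈ [13, 49]
|BC| ∈ [13, 49]
|AC| ∈ [0, 67]

|CB| ∈ [13, 49]  (≈ [13.0000, 49.0000])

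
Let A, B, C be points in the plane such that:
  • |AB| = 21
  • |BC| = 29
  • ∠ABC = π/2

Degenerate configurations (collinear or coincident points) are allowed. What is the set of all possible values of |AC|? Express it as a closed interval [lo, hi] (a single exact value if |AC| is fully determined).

|AC| = √(1282)  (≈ 35.8050)

|AB| ∈ {21}
|BC| ∈ {29}
|AC| ∈ {√(1282)}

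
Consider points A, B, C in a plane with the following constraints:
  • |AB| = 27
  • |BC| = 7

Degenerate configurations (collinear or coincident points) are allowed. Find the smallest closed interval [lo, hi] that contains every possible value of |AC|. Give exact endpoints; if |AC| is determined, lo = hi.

|AB| ∈ {27}
|BC| ∈ {7}
|AC| ∈ [20, 34]

|AC| ∈ [20, 34]  (≈ [20.0000, 34.0000])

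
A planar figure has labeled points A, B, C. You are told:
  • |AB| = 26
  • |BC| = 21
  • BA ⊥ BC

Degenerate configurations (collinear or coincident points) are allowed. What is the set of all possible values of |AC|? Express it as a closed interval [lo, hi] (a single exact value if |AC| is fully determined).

|AB| ∈ {26}
|BC| ∈ {21}
|AC| ∈ {√(1117)}

|AC| = √(1117)  (≈ 33.4215)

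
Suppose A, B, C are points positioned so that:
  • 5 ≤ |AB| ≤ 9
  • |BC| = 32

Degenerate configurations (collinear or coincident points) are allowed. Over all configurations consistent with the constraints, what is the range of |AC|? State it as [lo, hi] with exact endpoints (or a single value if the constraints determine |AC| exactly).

|AC| ∈ [23, 41]  (≈ [23.0000, 41.0000])

|AB| ∈ [5, 9]
|BC| ∈ {32}
|AC| ∈ [23, 41]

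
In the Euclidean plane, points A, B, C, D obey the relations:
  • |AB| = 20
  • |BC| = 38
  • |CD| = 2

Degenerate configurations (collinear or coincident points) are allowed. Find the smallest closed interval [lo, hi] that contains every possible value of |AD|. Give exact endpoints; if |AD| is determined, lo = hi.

|AD| ∈ [16, 60]  (≈ [16.0000, 60.0000])

|AB| ∈ {20}
|BC| ∈ {38}
|CD| ∈ {2}
|AC| ∈ [18, 58]
|BD| ∈ [36, 40]
|AD| ∈ [16, 60]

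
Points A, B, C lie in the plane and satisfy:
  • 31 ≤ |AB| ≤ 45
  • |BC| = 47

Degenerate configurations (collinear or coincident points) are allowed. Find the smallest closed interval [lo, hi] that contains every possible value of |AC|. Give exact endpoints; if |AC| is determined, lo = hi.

|AB| ∈ [31, 45]
|BC| ∈ {47}
|AC| ∈ [2, 92]

|AC| ∈ [2, 92]  (≈ [2.0000, 92.0000])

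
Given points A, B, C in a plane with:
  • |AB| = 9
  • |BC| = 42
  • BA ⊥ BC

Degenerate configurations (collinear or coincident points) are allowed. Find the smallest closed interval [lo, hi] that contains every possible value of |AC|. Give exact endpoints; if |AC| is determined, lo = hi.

|AB| ∈ {9}
|BC| ∈ {42}
|AC| ∈ {3·√(205)}

|AC| = 3·√(205)  (≈ 42.9535)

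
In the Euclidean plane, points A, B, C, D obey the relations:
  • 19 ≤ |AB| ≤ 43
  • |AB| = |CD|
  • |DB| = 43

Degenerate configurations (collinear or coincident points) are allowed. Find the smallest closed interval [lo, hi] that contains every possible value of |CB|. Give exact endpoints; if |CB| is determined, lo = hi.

|CB| ∈ [0, 86]  (≈ [0.0000, 86.0000])

|AB| ∈ [19, 43]
|BD| ∈ {43}
|CD| ∈ [19, 43]
|AD| ∈ [0, 86]
|BC| ∈ [0, 86]
|AC| ∈ [0, 129]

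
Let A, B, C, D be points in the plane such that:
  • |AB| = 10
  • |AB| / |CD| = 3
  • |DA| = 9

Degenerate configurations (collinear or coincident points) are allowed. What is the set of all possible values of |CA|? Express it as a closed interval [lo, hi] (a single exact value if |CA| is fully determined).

|AB| ∈ {10}
|AD| ∈ {9}
|CD| ∈ {10/3}
|BD| ∈ [1, 19]
|AC| ∈ [17/3, 37/3]
|BC| ∈ [0, 67/3]

|CA| ∈ [17/3, 37/3]  (≈ [5.6667, 12.3333])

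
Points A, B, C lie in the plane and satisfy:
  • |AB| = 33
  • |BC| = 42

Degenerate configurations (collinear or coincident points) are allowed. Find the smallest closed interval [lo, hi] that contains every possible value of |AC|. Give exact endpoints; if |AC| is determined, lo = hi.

|AC| ∈ [9, 75]  (≈ [9.0000, 75.0000])

|AB| ∈ {33}
|BC| ∈ {42}
|AC| ∈ [9, 75]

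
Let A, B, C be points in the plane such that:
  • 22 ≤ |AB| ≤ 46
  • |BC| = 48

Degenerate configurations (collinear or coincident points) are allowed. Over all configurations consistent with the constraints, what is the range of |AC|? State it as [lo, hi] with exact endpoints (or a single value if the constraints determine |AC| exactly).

|AC| ∈ [2, 94]  (≈ [2.0000, 94.0000])

|AB| ∈ [22, 46]
|BC| ∈ {48}
|AC| ∈ [2, 94]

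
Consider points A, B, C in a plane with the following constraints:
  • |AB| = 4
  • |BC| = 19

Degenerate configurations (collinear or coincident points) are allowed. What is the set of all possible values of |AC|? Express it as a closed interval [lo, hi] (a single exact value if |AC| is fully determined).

|AC| ∈ [15, 23]  (≈ [15.0000, 23.0000])

|AB| ∈ {4}
|BC| ∈ {19}
|AC| ∈ [15, 23]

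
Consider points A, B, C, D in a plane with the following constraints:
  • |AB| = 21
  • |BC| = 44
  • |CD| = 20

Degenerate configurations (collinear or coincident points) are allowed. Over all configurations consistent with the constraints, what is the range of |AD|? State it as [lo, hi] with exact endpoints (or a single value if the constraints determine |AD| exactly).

|AD| ∈ [3, 85]  (≈ [3.0000, 85.0000])

|AB| ∈ {21}
|BC| ∈ {44}
|CD| ∈ {20}
|AC| ∈ [23, 65]
|BD| ∈ [24, 64]
|AD| ∈ [3, 85]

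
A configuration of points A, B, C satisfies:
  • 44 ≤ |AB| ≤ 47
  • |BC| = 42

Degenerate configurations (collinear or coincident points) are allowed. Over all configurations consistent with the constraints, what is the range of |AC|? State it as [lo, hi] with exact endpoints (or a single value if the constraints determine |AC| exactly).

|AC| ∈ [2, 89]  (≈ [2.0000, 89.0000])

|AB| ∈ [44, 47]
|BC| ∈ {42}
|AC| ∈ [2, 89]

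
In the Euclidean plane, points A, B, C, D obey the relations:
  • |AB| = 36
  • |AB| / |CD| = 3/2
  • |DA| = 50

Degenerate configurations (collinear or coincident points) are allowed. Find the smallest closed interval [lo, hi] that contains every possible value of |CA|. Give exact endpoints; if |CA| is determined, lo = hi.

|AB| ∈ {36}
|AD| ∈ {50}
|CD| ∈ {24}
|BD| ∈ [14, 86]
|AC| ∈ [26, 74]
|BC| ∈ [0, 110]

|CA| ∈ [26, 74]  (≈ [26.0000, 74.0000])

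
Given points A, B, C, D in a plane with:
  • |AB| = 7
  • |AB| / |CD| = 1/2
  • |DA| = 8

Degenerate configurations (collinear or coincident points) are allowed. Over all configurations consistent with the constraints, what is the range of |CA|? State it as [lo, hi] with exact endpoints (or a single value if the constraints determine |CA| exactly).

|AB| ∈ {7}
|AD| ∈ {8}
|CD| ∈ {14}
|BD| ∈ [1, 15]
|AC| ∈ [6, 22]
|BC| ∈ [0, 29]

|CA| ∈ [6, 22]  (≈ [6.0000, 22.0000])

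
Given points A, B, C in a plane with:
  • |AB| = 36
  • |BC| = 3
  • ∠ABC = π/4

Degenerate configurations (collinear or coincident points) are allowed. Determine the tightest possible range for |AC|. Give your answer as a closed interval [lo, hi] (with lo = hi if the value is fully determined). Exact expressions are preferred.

|AB| ∈ {36}
|BC| ∈ {3}
|AC| ∈ {3·√(145 - 12·√(2))}

|AC| = 3·√(145 - 12·√(2))  (≈ 33.9450)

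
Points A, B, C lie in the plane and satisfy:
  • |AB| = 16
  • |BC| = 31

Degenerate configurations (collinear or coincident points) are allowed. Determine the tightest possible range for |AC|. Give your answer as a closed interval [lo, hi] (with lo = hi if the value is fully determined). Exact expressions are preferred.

|AB| ∈ {16}
|BC| ∈ {31}
|AC| ∈ [15, 47]

|AC| ∈ [15, 47]  (≈ [15.0000, 47.0000])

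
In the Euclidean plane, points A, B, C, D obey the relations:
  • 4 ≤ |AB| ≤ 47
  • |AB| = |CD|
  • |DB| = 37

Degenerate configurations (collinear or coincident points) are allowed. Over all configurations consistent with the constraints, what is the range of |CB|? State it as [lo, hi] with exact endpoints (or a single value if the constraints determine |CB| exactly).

|CB| ∈ [0, 84]  (≈ [0.0000, 84.0000])

|AB| ∈ [4, 47]
|BD| ∈ {37}
|CD| ∈ [4, 47]
|AD| ∈ [0, 84]
|BC| ∈ [0, 84]
|AC| ∈ [0, 131]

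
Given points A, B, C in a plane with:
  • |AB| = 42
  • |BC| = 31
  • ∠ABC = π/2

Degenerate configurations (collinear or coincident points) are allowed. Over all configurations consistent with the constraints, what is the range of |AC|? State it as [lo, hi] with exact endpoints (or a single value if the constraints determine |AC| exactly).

|AB| ∈ {42}
|BC| ∈ {31}
|AC| ∈ {5·√(109)}

|AC| = 5·√(109)  (≈ 52.2015)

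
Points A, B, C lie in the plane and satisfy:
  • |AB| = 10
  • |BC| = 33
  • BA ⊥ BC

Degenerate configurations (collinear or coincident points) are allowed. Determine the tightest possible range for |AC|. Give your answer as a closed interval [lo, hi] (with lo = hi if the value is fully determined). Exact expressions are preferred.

|AC| = √(1189)  (≈ 34.4819)

|AB| ∈ {10}
|BC| ∈ {33}
|AC| ∈ {√(1189)}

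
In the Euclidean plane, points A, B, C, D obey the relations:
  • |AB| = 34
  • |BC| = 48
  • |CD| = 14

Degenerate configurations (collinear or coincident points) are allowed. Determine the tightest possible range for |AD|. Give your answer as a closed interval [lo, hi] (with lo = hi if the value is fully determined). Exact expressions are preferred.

|AD| ∈ [0, 96]  (≈ [0.0000, 96.0000])

|AB| ∈ {34}
|BC| ∈ {48}
|CD| ∈ {14}
|AC| ∈ [14, 82]
|BD| ∈ [34, 62]
|AD| ∈ [0, 96]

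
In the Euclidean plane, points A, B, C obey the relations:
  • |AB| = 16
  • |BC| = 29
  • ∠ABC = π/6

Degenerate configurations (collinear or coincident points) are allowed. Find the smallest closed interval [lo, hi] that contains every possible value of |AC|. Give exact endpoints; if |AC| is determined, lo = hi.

|AC| = √(1097 - 464·√(3))  (≈ 17.1268)

|AB| ∈ {16}
|BC| ∈ {29}
|AC| ∈ {√(1097 - 464·√(3))}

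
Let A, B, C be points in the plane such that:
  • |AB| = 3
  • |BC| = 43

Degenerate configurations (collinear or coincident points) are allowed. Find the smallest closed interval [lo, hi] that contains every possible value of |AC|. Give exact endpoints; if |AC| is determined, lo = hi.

|AC| ∈ [40, 46]  (≈ [40.0000, 46.0000])

|AB| ∈ {3}
|BC| ∈ {43}
|AC| ∈ [40, 46]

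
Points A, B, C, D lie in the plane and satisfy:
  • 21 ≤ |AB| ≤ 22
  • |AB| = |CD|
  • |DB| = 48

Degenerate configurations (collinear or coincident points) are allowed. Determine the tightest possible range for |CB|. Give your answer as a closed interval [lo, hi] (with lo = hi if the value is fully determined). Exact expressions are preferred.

|CB| ∈ [26, 70]  (≈ [26.0000, 70.0000])

|AB| ∈ [21, 22]
|BD| ∈ {48}
|CD| ∈ [21, 22]
|AD| ∈ [26, 70]
|BC| ∈ [26, 70]
|AC| ∈ [4, 92]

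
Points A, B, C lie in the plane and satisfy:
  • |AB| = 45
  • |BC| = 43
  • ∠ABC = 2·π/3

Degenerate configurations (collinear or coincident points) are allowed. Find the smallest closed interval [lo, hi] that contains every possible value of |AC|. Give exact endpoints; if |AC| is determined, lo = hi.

|AC| = √(5809)  (≈ 76.2168)

|AB| ∈ {45}
|BC| ∈ {43}
|AC| ∈ {√(5809)}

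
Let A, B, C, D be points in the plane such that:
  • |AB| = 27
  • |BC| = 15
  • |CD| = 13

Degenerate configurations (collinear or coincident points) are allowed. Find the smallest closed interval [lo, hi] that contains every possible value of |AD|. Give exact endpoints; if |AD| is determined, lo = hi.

|AD| ∈ [0, 55]  (≈ [0.0000, 55.0000])

|AB| ∈ {27}
|BC| ∈ {15}
|CD| ∈ {13}
|AC| ∈ [12, 42]
|BD| ∈ [2, 28]
|AD| ∈ [0, 55]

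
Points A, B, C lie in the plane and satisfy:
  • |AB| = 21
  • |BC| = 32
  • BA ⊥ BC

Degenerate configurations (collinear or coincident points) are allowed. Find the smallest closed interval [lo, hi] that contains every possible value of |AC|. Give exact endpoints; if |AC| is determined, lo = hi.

|AC| = √(1465)  (≈ 38.2753)

|AB| ∈ {21}
|BC| ∈ {32}
|AC| ∈ {√(1465)}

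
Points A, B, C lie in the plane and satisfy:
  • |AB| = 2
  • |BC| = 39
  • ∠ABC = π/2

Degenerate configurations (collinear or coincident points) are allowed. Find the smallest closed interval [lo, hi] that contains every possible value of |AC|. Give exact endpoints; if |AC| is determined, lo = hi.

|AC| = 5·√(61)  (≈ 39.0512)

|AB| ∈ {2}
|BC| ∈ {39}
|AC| ∈ {5·√(61)}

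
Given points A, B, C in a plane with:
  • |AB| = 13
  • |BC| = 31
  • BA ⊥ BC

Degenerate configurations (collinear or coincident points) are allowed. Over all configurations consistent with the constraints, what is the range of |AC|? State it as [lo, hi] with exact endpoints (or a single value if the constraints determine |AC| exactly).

|AC| = √(1130)  (≈ 33.6155)

|AB| ∈ {13}
|BC| ∈ {31}
|AC| ∈ {√(1130)}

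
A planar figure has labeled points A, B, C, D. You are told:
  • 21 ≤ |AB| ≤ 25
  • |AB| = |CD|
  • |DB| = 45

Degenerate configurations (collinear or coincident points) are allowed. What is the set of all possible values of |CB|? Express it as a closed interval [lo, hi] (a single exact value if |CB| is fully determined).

|CB| ∈ [20, 70]  (≈ [20.0000, 70.0000])

|AB| ∈ [21, 25]
|BD| ∈ {45}
|CD| ∈ [21, 25]
|AD| ∈ [20, 70]
|BC| ∈ [20, 70]
|AC| ∈ [0, 95]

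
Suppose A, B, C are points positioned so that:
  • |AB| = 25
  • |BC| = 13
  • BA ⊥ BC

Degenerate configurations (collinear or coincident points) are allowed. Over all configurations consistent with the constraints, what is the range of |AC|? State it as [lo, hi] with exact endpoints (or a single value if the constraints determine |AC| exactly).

|AC| = √(794)  (≈ 28.1780)

|AB| ∈ {25}
|BC| ∈ {13}
|AC| ∈ {√(794)}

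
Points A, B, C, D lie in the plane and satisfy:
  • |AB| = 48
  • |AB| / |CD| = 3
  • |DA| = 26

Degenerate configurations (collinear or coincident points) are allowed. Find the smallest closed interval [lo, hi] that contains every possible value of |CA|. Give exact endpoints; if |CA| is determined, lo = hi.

|AB| ∈ {48}
|AD| ∈ {26}
|CD| ∈ {16}
|BD| ∈ [22, 74]
|AC| ∈ [10, 42]
|BC| ∈ [6, 90]

|CA| ∈ [10, 42]  (≈ [10.0000, 42.0000])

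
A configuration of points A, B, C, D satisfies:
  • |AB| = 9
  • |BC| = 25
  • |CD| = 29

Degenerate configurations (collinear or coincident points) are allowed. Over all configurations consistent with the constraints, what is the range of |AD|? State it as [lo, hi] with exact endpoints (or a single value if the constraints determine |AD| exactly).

|AB| ∈ {9}
|BC| ∈ {25}
|CD| ∈ {29}
|AC| ∈ [16, 34]
|BD| ∈ [4, 54]
|AD| ∈ [0, 63]

|AD| ∈ [0, 63]  (≈ [0.0000, 63.0000])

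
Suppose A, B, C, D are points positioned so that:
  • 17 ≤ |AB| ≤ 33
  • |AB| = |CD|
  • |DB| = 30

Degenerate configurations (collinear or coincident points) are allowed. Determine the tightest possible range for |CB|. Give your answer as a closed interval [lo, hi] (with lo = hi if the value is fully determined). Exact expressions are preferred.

|AB| ∈ [17, 33]
|BD| ∈ {30}
|CD| ∈ [17, 33]
|AD| ∈ [0, 63]
|BC| ∈ [0, 63]
|AC| ∈ [0, 96]

|CB| ∈ [0, 63]  (≈ [0.0000, 63.0000])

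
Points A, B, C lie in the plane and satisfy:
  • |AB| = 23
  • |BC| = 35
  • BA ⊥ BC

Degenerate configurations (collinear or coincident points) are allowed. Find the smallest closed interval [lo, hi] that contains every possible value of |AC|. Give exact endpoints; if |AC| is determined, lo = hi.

|AB| ∈ {23}
|BC| ∈ {35}
|AC| ∈ {√(1754)}

|AC| = √(1754)  (≈ 41.8808)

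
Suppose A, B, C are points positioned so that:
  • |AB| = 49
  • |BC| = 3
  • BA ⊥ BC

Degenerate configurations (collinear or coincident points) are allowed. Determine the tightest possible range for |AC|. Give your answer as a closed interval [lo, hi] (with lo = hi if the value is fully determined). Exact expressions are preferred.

|AB| ∈ {49}
|BC| ∈ {3}
|AC| ∈ {√(2410)}

|AC| = √(2410)  (≈ 49.0918)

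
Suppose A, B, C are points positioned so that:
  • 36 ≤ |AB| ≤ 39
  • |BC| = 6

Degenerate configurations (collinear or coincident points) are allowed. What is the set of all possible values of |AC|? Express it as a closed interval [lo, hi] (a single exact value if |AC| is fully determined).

|AC| ∈ [30, 45]  (≈ [30.0000, 45.0000])

|AB| ∈ [36, 39]
|BC| ∈ {6}
|AC| ∈ [30, 45]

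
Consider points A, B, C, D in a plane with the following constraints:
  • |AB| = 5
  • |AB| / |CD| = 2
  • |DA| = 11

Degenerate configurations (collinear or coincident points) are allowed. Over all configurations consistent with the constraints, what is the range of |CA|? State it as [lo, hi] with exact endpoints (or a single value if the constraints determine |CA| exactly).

|CA| ∈ [17/2, 27/2]  (≈ [8.5000, 13.5000])

|AB| ∈ {5}
|AD| ∈ {11}
|CD| ∈ {5/2}
|BD| ∈ [6, 16]
|AC| ∈ [17/2, 27/2]
|BC| ∈ [7/2, 37/2]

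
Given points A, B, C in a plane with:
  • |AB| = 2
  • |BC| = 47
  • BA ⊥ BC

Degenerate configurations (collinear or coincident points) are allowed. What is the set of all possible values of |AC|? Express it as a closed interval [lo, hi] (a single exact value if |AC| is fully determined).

|AB| ∈ {2}
|BC| ∈ {47}
|AC| ∈ {√(2213)}

|AC| = √(2213)  (≈ 47.0425)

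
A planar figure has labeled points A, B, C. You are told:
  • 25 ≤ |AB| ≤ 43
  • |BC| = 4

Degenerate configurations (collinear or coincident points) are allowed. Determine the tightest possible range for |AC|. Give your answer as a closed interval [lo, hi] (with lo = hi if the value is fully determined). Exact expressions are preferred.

|AB| ∈ [25, 43]
|BC| ∈ {4}
|AC| ∈ [21, 47]

|AC| ∈ [21, 47]  (≈ [21.0000, 47.0000])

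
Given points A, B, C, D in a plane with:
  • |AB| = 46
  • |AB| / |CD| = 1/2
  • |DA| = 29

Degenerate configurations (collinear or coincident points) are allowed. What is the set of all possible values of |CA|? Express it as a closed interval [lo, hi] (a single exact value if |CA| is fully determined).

|AB| ∈ {46}
|AD| ∈ {29}
|CD| ∈ {92}
|BD| ∈ [17, 75]
|AC| ∈ [63, 121]
|BC| ∈ [17, 167]

|CA| ∈ [63, 121]  (≈ [63.0000, 121.0000])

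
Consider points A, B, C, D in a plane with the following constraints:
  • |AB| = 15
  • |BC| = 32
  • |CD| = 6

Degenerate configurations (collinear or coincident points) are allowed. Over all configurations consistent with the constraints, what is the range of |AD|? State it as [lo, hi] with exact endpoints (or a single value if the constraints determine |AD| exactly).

|AB| ∈ {15}
|BC| ∈ {32}
|CD| ∈ {6}
|AC| ∈ [17, 47]
|BD| ∈ [26, 38]
|AD| ∈ [11, 53]

|AD| ∈ [11, 53]  (≈ [11.0000, 53.0000])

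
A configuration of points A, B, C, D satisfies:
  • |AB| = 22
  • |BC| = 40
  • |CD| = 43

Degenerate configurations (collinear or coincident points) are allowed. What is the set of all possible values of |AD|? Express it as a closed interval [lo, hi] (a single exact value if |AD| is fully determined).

|AD| ∈ [0, 105]  (≈ [0.0000, 105.0000])

|AB| ∈ {22}
|BC| ∈ {40}
|CD| ∈ {43}
|AC| ∈ [18, 62]
|BD| ∈ [3, 83]
|AD| ∈ [0, 105]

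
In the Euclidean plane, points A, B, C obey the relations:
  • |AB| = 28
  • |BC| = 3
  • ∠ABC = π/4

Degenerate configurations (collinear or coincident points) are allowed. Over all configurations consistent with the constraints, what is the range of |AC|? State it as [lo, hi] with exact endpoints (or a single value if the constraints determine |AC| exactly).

|AC| = √(793 - 84·√(2))  (≈ 25.9655)

|AB| ∈ {28}
|BC| ∈ {3}
|AC| ∈ {√(793 - 84·√(2))}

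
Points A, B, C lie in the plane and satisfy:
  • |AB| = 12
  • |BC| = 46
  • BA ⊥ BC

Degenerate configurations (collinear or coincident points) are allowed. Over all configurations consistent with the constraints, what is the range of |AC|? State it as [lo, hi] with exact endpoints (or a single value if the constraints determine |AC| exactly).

|AC| = 2·√(565)  (≈ 47.5395)

|AB| ∈ {12}
|BC| ∈ {46}
|AC| ∈ {2·√(565)}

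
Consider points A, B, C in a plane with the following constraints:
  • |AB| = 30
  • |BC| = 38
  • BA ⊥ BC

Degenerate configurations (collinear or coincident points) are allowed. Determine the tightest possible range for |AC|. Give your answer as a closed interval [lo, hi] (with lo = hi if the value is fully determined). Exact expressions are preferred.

|AB| ∈ {30}
|BC| ∈ {38}
|AC| ∈ {2·√(586)}

|AC| = 2·√(586)  (≈ 48.4149)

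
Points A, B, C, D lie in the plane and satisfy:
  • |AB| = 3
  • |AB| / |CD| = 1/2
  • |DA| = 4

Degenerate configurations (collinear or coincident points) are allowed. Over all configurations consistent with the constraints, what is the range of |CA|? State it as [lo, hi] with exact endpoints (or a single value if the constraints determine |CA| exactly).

|AB| ∈ {3}
|AD| ∈ {4}
|CD| ∈ {6}
|BD| ∈ [1, 7]
|AC| ∈ [2, 10]
|BC| ∈ [0, 13]

|CA| ∈ [2, 10]  (≈ [2.0000, 10.0000])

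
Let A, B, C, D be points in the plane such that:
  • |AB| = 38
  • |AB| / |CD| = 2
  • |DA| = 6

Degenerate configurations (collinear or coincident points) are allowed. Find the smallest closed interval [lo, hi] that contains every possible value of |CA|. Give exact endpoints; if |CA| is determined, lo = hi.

|AB| ∈ {38}
|AD| ∈ {6}
|CD| ∈ {19}
|BD| ∈ [32, 44]
|AC| ∈ [13, 25]
|BC| ∈ [13, 63]

|CA| ∈ [13, 25]  (≈ [13.0000, 25.0000])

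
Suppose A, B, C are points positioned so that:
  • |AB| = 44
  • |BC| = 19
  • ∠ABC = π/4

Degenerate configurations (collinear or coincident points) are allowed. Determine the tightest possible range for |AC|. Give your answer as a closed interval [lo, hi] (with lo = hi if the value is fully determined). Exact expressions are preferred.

|AB| ∈ {44}
|BC| ∈ {19}
|AC| ∈ {√(2297 - 836·√(2))}

|AC| = √(2297 - 836·√(2))  (≈ 33.3874)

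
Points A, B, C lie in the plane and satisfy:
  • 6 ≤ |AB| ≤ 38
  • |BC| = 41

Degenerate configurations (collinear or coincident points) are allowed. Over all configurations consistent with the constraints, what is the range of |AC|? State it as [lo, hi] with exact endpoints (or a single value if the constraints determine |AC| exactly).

|AB| ∈ [6, 38]
|BC| ∈ {41}
|AC| ∈ [3, 79]

|AC| ∈ [3, 79]  (≈ [3.0000, 79.0000])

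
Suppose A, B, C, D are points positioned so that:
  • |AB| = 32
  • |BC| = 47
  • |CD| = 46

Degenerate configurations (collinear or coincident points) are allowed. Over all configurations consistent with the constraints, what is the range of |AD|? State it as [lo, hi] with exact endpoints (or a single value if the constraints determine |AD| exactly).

|AD| ∈ [0, 125]  (≈ [0.0000, 125.0000])

|AB| ∈ {32}
|BC| ∈ {47}
|CD| ∈ {46}
|AC| ∈ [15, 79]
|BD| ∈ [1, 93]
|AD| ∈ [0, 125]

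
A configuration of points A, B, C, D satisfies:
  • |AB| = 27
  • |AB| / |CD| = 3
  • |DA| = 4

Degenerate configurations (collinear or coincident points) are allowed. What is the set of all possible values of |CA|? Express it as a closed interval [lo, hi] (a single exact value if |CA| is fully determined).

|AB| ∈ {27}
|AD| ∈ {4}
|CD| ∈ {9}
|BD| ∈ [23, 31]
|AC| ∈ [5, 13]
|BC| ∈ [14, 40]

|CA| ∈ [5, 13]  (≈ [5.0000, 13.0000])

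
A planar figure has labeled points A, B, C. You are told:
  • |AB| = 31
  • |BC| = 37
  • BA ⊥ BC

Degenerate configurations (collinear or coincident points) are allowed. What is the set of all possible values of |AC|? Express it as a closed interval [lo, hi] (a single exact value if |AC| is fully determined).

|AB| ∈ {31}
|BC| ∈ {37}
|AC| ∈ {√(2330)}

|AC| = √(2330)  (≈ 48.2701)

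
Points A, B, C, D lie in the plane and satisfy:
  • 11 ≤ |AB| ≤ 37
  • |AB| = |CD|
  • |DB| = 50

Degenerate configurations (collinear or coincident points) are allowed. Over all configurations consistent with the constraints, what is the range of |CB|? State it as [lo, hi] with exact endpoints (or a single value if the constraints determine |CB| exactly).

|CB| ∈ [13, 87]  (≈ [13.0000, 87.0000])

|AB| ∈ [11, 37]
|BD| ∈ {50}
|CD| ∈ [11, 37]
|AD| ∈ [13, 87]
|BC| ∈ [13, 87]
|AC| ∈ [0, 124]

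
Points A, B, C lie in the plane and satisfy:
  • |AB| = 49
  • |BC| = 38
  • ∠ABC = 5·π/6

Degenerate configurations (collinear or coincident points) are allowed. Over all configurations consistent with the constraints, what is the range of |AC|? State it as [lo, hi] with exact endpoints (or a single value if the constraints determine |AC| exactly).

|AB| ∈ {49}
|BC| ∈ {38}
|AC| ∈ {√(1862·√(3) + 3845)}

|AC| = √(1862·√(3) + 3845)  (≈ 84.0838)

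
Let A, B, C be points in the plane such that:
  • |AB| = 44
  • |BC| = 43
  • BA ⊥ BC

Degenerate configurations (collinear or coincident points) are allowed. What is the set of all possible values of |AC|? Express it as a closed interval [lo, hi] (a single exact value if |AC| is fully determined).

|AC| = √(3785)  (≈ 61.5224)

|AB| ∈ {44}
|BC| ∈ {43}
|AC| ∈ {√(3785)}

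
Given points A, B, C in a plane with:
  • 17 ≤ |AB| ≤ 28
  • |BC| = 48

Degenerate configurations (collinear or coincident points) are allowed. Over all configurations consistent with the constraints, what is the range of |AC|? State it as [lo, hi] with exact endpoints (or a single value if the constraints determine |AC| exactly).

|AC| ∈ [20, 76]  (≈ [20.0000, 76.0000])

|AB| ∈ [17, 28]
|BC| ∈ {48}
|AC| ∈ [20, 76]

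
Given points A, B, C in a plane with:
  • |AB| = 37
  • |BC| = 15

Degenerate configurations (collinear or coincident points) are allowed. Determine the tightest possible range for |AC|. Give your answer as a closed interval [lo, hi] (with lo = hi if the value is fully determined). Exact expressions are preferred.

|AC| ∈ [22, 52]  (≈ [22.0000, 52.0000])

|AB| ∈ {37}
|BC| ∈ {15}
|AC| ∈ [22, 52]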